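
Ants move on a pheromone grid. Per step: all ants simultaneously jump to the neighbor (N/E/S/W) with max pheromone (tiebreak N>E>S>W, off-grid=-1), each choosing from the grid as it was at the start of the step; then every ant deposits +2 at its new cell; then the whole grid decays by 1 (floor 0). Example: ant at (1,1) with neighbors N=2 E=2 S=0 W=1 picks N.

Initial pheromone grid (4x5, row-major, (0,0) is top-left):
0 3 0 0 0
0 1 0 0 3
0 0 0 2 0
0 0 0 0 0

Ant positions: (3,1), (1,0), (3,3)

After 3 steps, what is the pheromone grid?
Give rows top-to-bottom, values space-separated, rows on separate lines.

After step 1: ants at (2,1),(1,1),(2,3)
  0 2 0 0 0
  0 2 0 0 2
  0 1 0 3 0
  0 0 0 0 0
After step 2: ants at (1,1),(0,1),(1,3)
  0 3 0 0 0
  0 3 0 1 1
  0 0 0 2 0
  0 0 0 0 0
After step 3: ants at (0,1),(1,1),(2,3)
  0 4 0 0 0
  0 4 0 0 0
  0 0 0 3 0
  0 0 0 0 0

0 4 0 0 0
0 4 0 0 0
0 0 0 3 0
0 0 0 0 0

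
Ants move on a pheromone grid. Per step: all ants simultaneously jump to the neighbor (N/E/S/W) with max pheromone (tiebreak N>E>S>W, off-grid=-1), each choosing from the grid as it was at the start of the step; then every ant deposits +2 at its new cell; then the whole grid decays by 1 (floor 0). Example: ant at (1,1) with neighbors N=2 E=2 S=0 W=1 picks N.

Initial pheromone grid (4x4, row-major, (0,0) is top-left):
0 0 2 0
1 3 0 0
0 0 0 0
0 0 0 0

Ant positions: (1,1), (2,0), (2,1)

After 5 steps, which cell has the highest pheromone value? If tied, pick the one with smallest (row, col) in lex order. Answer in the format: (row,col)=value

Step 1: ant0:(1,1)->W->(1,0) | ant1:(2,0)->N->(1,0) | ant2:(2,1)->N->(1,1)
  grid max=4 at (1,0)
Step 2: ant0:(1,0)->E->(1,1) | ant1:(1,0)->E->(1,1) | ant2:(1,1)->W->(1,0)
  grid max=7 at (1,1)
Step 3: ant0:(1,1)->W->(1,0) | ant1:(1,1)->W->(1,0) | ant2:(1,0)->E->(1,1)
  grid max=8 at (1,0)
Step 4: ant0:(1,0)->E->(1,1) | ant1:(1,0)->E->(1,1) | ant2:(1,1)->W->(1,0)
  grid max=11 at (1,1)
Step 5: ant0:(1,1)->W->(1,0) | ant1:(1,1)->W->(1,0) | ant2:(1,0)->E->(1,1)
  grid max=12 at (1,0)
Final grid:
  0 0 0 0
  12 12 0 0
  0 0 0 0
  0 0 0 0
Max pheromone 12 at (1,0)

Answer: (1,0)=12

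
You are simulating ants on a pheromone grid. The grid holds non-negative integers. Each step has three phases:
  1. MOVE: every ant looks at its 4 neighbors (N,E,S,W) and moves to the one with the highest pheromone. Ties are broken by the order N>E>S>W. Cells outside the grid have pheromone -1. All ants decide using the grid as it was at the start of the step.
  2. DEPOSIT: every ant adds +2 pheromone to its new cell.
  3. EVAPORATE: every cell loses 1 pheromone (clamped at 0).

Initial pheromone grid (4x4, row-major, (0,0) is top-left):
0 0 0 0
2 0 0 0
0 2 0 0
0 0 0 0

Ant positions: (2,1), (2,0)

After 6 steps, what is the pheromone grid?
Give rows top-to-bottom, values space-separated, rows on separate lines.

After step 1: ants at (1,1),(1,0)
  0 0 0 0
  3 1 0 0
  0 1 0 0
  0 0 0 0
After step 2: ants at (1,0),(1,1)
  0 0 0 0
  4 2 0 0
  0 0 0 0
  0 0 0 0
After step 3: ants at (1,1),(1,0)
  0 0 0 0
  5 3 0 0
  0 0 0 0
  0 0 0 0
After step 4: ants at (1,0),(1,1)
  0 0 0 0
  6 4 0 0
  0 0 0 0
  0 0 0 0
After step 5: ants at (1,1),(1,0)
  0 0 0 0
  7 5 0 0
  0 0 0 0
  0 0 0 0
After step 6: ants at (1,0),(1,1)
  0 0 0 0
  8 6 0 0
  0 0 0 0
  0 0 0 0

0 0 0 0
8 6 0 0
0 0 0 0
0 0 0 0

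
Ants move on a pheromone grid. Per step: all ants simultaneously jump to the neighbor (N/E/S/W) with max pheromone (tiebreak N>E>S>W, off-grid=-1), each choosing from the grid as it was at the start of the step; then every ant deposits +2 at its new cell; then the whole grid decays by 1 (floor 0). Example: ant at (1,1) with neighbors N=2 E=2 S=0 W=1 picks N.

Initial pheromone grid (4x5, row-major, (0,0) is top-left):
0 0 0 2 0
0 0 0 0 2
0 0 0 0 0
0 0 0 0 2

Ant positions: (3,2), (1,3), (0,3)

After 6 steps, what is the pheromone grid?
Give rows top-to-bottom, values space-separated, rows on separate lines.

After step 1: ants at (2,2),(0,3),(0,4)
  0 0 0 3 1
  0 0 0 0 1
  0 0 1 0 0
  0 0 0 0 1
After step 2: ants at (1,2),(0,4),(0,3)
  0 0 0 4 2
  0 0 1 0 0
  0 0 0 0 0
  0 0 0 0 0
After step 3: ants at (0,2),(0,3),(0,4)
  0 0 1 5 3
  0 0 0 0 0
  0 0 0 0 0
  0 0 0 0 0
After step 4: ants at (0,3),(0,4),(0,3)
  0 0 0 8 4
  0 0 0 0 0
  0 0 0 0 0
  0 0 0 0 0
After step 5: ants at (0,4),(0,3),(0,4)
  0 0 0 9 7
  0 0 0 0 0
  0 0 0 0 0
  0 0 0 0 0
After step 6: ants at (0,3),(0,4),(0,3)
  0 0 0 12 8
  0 0 0 0 0
  0 0 0 0 0
  0 0 0 0 0

0 0 0 12 8
0 0 0 0 0
0 0 0 0 0
0 0 0 0 0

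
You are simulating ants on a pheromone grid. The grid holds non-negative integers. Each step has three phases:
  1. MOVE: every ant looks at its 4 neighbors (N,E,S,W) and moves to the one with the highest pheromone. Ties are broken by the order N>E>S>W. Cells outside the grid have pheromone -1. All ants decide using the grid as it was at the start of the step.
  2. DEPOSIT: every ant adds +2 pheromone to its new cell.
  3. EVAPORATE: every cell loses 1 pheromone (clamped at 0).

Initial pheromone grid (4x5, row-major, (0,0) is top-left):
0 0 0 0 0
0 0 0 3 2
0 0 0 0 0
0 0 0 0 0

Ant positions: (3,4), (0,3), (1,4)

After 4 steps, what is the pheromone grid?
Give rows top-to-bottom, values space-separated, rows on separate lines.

After step 1: ants at (2,4),(1,3),(1,3)
  0 0 0 0 0
  0 0 0 6 1
  0 0 0 0 1
  0 0 0 0 0
After step 2: ants at (1,4),(1,4),(1,4)
  0 0 0 0 0
  0 0 0 5 6
  0 0 0 0 0
  0 0 0 0 0
After step 3: ants at (1,3),(1,3),(1,3)
  0 0 0 0 0
  0 0 0 10 5
  0 0 0 0 0
  0 0 0 0 0
After step 4: ants at (1,4),(1,4),(1,4)
  0 0 0 0 0
  0 0 0 9 10
  0 0 0 0 0
  0 0 0 0 0

0 0 0 0 0
0 0 0 9 10
0 0 0 0 0
0 0 0 0 0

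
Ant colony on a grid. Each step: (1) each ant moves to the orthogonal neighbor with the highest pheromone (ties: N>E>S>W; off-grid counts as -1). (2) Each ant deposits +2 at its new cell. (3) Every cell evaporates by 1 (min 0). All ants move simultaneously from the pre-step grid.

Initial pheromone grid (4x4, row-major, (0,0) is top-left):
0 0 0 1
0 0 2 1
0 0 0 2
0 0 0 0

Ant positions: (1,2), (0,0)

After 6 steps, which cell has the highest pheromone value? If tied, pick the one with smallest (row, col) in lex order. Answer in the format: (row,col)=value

Answer: (1,3)=5

Derivation:
Step 1: ant0:(1,2)->E->(1,3) | ant1:(0,0)->E->(0,1)
  grid max=2 at (1,3)
Step 2: ant0:(1,3)->S->(2,3) | ant1:(0,1)->E->(0,2)
  grid max=2 at (2,3)
Step 3: ant0:(2,3)->N->(1,3) | ant1:(0,2)->E->(0,3)
  grid max=2 at (1,3)
Step 4: ant0:(1,3)->N->(0,3) | ant1:(0,3)->S->(1,3)
  grid max=3 at (1,3)
Step 5: ant0:(0,3)->S->(1,3) | ant1:(1,3)->N->(0,3)
  grid max=4 at (1,3)
Step 6: ant0:(1,3)->N->(0,3) | ant1:(0,3)->S->(1,3)
  grid max=5 at (1,3)
Final grid:
  0 0 0 4
  0 0 0 5
  0 0 0 0
  0 0 0 0
Max pheromone 5 at (1,3)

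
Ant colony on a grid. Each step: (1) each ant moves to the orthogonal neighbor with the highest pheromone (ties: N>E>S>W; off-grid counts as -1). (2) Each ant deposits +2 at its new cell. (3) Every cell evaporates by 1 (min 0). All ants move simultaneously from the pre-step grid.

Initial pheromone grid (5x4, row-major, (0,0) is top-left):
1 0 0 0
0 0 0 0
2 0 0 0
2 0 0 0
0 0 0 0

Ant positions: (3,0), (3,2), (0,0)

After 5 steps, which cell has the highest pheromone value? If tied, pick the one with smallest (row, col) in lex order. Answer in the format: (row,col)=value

Answer: (0,2)=4

Derivation:
Step 1: ant0:(3,0)->N->(2,0) | ant1:(3,2)->N->(2,2) | ant2:(0,0)->E->(0,1)
  grid max=3 at (2,0)
Step 2: ant0:(2,0)->S->(3,0) | ant1:(2,2)->N->(1,2) | ant2:(0,1)->E->(0,2)
  grid max=2 at (2,0)
Step 3: ant0:(3,0)->N->(2,0) | ant1:(1,2)->N->(0,2) | ant2:(0,2)->S->(1,2)
  grid max=3 at (2,0)
Step 4: ant0:(2,0)->S->(3,0) | ant1:(0,2)->S->(1,2) | ant2:(1,2)->N->(0,2)
  grid max=3 at (0,2)
Step 5: ant0:(3,0)->N->(2,0) | ant1:(1,2)->N->(0,2) | ant2:(0,2)->S->(1,2)
  grid max=4 at (0,2)
Final grid:
  0 0 4 0
  0 0 4 0
  3 0 0 0
  1 0 0 0
  0 0 0 0
Max pheromone 4 at (0,2)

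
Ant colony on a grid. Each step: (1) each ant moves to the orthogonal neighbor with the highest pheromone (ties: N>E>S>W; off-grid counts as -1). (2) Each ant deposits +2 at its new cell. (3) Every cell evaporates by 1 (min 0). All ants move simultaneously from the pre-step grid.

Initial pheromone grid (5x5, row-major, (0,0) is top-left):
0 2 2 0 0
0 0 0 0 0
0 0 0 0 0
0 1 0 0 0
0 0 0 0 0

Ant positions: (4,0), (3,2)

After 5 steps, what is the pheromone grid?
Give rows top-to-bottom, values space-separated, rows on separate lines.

After step 1: ants at (3,0),(3,1)
  0 1 1 0 0
  0 0 0 0 0
  0 0 0 0 0
  1 2 0 0 0
  0 0 0 0 0
After step 2: ants at (3,1),(3,0)
  0 0 0 0 0
  0 0 0 0 0
  0 0 0 0 0
  2 3 0 0 0
  0 0 0 0 0
After step 3: ants at (3,0),(3,1)
  0 0 0 0 0
  0 0 0 0 0
  0 0 0 0 0
  3 4 0 0 0
  0 0 0 0 0
After step 4: ants at (3,1),(3,0)
  0 0 0 0 0
  0 0 0 0 0
  0 0 0 0 0
  4 5 0 0 0
  0 0 0 0 0
After step 5: ants at (3,0),(3,1)
  0 0 0 0 0
  0 0 0 0 0
  0 0 0 0 0
  5 6 0 0 0
  0 0 0 0 0

0 0 0 0 0
0 0 0 0 0
0 0 0 0 0
5 6 0 0 0
0 0 0 0 0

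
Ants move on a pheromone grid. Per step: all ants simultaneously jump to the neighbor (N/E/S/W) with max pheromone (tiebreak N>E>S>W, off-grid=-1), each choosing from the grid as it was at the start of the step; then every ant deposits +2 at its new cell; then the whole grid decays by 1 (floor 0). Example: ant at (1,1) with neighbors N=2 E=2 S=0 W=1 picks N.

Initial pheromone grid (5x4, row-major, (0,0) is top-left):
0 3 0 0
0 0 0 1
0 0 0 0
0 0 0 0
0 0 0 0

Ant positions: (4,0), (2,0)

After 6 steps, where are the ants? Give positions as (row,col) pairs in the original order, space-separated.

Step 1: ant0:(4,0)->N->(3,0) | ant1:(2,0)->N->(1,0)
  grid max=2 at (0,1)
Step 2: ant0:(3,0)->N->(2,0) | ant1:(1,0)->N->(0,0)
  grid max=1 at (0,0)
Step 3: ant0:(2,0)->N->(1,0) | ant1:(0,0)->E->(0,1)
  grid max=2 at (0,1)
Step 4: ant0:(1,0)->N->(0,0) | ant1:(0,1)->E->(0,2)
  grid max=1 at (0,0)
Step 5: ant0:(0,0)->E->(0,1) | ant1:(0,2)->W->(0,1)
  grid max=4 at (0,1)
Step 6: ant0:(0,1)->E->(0,2) | ant1:(0,1)->E->(0,2)
  grid max=3 at (0,1)

(0,2) (0,2)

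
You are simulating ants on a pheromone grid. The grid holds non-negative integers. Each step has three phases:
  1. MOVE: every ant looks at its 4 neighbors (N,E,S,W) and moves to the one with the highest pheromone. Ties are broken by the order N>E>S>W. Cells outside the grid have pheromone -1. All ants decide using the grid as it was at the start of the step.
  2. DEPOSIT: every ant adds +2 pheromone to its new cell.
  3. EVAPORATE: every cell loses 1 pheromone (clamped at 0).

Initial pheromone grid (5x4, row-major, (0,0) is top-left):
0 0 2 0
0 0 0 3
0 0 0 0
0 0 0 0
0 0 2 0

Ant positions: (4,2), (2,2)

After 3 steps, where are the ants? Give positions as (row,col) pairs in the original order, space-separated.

Step 1: ant0:(4,2)->N->(3,2) | ant1:(2,2)->N->(1,2)
  grid max=2 at (1,3)
Step 2: ant0:(3,2)->S->(4,2) | ant1:(1,2)->E->(1,3)
  grid max=3 at (1,3)
Step 3: ant0:(4,2)->N->(3,2) | ant1:(1,3)->N->(0,3)
  grid max=2 at (1,3)

(3,2) (0,3)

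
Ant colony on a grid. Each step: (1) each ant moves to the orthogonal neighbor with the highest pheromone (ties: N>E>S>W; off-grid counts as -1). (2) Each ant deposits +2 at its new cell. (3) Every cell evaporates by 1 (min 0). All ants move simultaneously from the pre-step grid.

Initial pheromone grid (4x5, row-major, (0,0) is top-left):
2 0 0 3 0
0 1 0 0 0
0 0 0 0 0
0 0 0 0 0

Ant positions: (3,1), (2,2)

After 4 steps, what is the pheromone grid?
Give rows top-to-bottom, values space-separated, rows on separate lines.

After step 1: ants at (2,1),(1,2)
  1 0 0 2 0
  0 0 1 0 0
  0 1 0 0 0
  0 0 0 0 0
After step 2: ants at (1,1),(0,2)
  0 0 1 1 0
  0 1 0 0 0
  0 0 0 0 0
  0 0 0 0 0
After step 3: ants at (0,1),(0,3)
  0 1 0 2 0
  0 0 0 0 0
  0 0 0 0 0
  0 0 0 0 0
After step 4: ants at (0,2),(0,4)
  0 0 1 1 1
  0 0 0 0 0
  0 0 0 0 0
  0 0 0 0 0

0 0 1 1 1
0 0 0 0 0
0 0 0 0 0
0 0 0 0 0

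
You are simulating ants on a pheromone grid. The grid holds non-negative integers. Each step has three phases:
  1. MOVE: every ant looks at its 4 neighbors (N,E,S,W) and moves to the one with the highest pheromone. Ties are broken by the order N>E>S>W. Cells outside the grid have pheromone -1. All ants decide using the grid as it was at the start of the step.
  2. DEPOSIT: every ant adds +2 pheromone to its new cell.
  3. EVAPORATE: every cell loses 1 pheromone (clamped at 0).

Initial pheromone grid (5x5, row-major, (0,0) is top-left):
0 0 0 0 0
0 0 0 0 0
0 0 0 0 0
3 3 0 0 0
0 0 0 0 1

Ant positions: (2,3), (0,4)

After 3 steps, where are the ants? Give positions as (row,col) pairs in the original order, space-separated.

Step 1: ant0:(2,3)->N->(1,3) | ant1:(0,4)->S->(1,4)
  grid max=2 at (3,0)
Step 2: ant0:(1,3)->E->(1,4) | ant1:(1,4)->W->(1,3)
  grid max=2 at (1,3)
Step 3: ant0:(1,4)->W->(1,3) | ant1:(1,3)->E->(1,4)
  grid max=3 at (1,3)

(1,3) (1,4)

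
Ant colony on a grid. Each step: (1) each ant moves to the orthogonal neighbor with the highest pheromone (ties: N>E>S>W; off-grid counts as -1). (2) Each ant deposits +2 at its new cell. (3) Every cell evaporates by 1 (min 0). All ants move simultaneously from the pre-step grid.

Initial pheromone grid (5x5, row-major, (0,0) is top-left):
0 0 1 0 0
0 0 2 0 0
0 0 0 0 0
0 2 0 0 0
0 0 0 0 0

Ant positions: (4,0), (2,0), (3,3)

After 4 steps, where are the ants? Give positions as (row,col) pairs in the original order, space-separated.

Step 1: ant0:(4,0)->N->(3,0) | ant1:(2,0)->N->(1,0) | ant2:(3,3)->N->(2,3)
  grid max=1 at (1,0)
Step 2: ant0:(3,0)->E->(3,1) | ant1:(1,0)->N->(0,0) | ant2:(2,3)->N->(1,3)
  grid max=2 at (3,1)
Step 3: ant0:(3,1)->N->(2,1) | ant1:(0,0)->E->(0,1) | ant2:(1,3)->N->(0,3)
  grid max=1 at (0,1)
Step 4: ant0:(2,1)->S->(3,1) | ant1:(0,1)->E->(0,2) | ant2:(0,3)->E->(0,4)
  grid max=2 at (3,1)

(3,1) (0,2) (0,4)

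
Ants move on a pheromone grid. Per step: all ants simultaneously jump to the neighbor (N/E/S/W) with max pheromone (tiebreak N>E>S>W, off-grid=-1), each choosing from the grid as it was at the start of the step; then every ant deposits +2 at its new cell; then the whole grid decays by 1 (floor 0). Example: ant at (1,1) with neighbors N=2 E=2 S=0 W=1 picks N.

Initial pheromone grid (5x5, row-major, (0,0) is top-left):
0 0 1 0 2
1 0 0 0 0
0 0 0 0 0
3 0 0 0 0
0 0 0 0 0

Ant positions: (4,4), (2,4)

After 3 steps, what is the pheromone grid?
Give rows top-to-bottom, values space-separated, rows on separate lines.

After step 1: ants at (3,4),(1,4)
  0 0 0 0 1
  0 0 0 0 1
  0 0 0 0 0
  2 0 0 0 1
  0 0 0 0 0
After step 2: ants at (2,4),(0,4)
  0 0 0 0 2
  0 0 0 0 0
  0 0 0 0 1
  1 0 0 0 0
  0 0 0 0 0
After step 3: ants at (1,4),(1,4)
  0 0 0 0 1
  0 0 0 0 3
  0 0 0 0 0
  0 0 0 0 0
  0 0 0 0 0

0 0 0 0 1
0 0 0 0 3
0 0 0 0 0
0 0 0 0 0
0 0 0 0 0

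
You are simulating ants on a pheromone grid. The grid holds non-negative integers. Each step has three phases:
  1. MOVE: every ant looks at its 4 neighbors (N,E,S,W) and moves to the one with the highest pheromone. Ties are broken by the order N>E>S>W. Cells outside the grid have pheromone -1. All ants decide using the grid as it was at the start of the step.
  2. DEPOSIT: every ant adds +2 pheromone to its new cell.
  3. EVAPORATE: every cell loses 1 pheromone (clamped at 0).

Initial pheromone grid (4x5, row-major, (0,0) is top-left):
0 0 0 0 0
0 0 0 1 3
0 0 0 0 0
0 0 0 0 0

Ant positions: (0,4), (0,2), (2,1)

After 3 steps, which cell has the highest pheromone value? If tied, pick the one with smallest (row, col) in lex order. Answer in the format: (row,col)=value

Step 1: ant0:(0,4)->S->(1,4) | ant1:(0,2)->E->(0,3) | ant2:(2,1)->N->(1,1)
  grid max=4 at (1,4)
Step 2: ant0:(1,4)->N->(0,4) | ant1:(0,3)->E->(0,4) | ant2:(1,1)->N->(0,1)
  grid max=3 at (0,4)
Step 3: ant0:(0,4)->S->(1,4) | ant1:(0,4)->S->(1,4) | ant2:(0,1)->E->(0,2)
  grid max=6 at (1,4)
Final grid:
  0 0 1 0 2
  0 0 0 0 6
  0 0 0 0 0
  0 0 0 0 0
Max pheromone 6 at (1,4)

Answer: (1,4)=6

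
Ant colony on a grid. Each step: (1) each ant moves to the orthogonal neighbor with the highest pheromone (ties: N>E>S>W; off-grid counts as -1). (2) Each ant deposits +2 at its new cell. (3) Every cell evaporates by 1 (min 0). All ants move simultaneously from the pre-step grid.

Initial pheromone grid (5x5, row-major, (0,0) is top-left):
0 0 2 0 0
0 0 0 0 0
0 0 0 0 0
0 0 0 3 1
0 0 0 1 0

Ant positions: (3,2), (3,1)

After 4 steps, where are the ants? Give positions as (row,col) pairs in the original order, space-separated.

Step 1: ant0:(3,2)->E->(3,3) | ant1:(3,1)->N->(2,1)
  grid max=4 at (3,3)
Step 2: ant0:(3,3)->N->(2,3) | ant1:(2,1)->N->(1,1)
  grid max=3 at (3,3)
Step 3: ant0:(2,3)->S->(3,3) | ant1:(1,1)->N->(0,1)
  grid max=4 at (3,3)
Step 4: ant0:(3,3)->N->(2,3) | ant1:(0,1)->E->(0,2)
  grid max=3 at (3,3)

(2,3) (0,2)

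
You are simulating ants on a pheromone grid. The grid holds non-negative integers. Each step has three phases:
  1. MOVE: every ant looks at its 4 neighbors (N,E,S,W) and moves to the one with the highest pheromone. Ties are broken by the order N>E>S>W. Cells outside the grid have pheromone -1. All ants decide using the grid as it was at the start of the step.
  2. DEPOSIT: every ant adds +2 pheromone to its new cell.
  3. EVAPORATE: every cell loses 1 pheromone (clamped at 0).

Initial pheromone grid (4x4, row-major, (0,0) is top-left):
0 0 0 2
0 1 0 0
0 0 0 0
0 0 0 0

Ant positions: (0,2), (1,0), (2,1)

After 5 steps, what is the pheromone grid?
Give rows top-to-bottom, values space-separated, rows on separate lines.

After step 1: ants at (0,3),(1,1),(1,1)
  0 0 0 3
  0 4 0 0
  0 0 0 0
  0 0 0 0
After step 2: ants at (1,3),(0,1),(0,1)
  0 3 0 2
  0 3 0 1
  0 0 0 0
  0 0 0 0
After step 3: ants at (0,3),(1,1),(1,1)
  0 2 0 3
  0 6 0 0
  0 0 0 0
  0 0 0 0
After step 4: ants at (1,3),(0,1),(0,1)
  0 5 0 2
  0 5 0 1
  0 0 0 0
  0 0 0 0
After step 5: ants at (0,3),(1,1),(1,1)
  0 4 0 3
  0 8 0 0
  0 0 0 0
  0 0 0 0

0 4 0 3
0 8 0 0
0 0 0 0
0 0 0 0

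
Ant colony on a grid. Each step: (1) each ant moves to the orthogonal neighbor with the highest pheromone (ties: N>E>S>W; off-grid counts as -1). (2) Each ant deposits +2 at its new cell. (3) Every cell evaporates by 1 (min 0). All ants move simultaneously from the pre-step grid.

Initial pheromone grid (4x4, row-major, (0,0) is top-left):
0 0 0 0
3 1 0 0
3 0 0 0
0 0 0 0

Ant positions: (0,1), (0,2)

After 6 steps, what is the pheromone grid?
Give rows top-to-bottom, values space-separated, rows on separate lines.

After step 1: ants at (1,1),(0,3)
  0 0 0 1
  2 2 0 0
  2 0 0 0
  0 0 0 0
After step 2: ants at (1,0),(1,3)
  0 0 0 0
  3 1 0 1
  1 0 0 0
  0 0 0 0
After step 3: ants at (1,1),(0,3)
  0 0 0 1
  2 2 0 0
  0 0 0 0
  0 0 0 0
After step 4: ants at (1,0),(1,3)
  0 0 0 0
  3 1 0 1
  0 0 0 0
  0 0 0 0
After step 5: ants at (1,1),(0,3)
  0 0 0 1
  2 2 0 0
  0 0 0 0
  0 0 0 0
After step 6: ants at (1,0),(1,3)
  0 0 0 0
  3 1 0 1
  0 0 0 0
  0 0 0 0

0 0 0 0
3 1 0 1
0 0 0 0
0 0 0 0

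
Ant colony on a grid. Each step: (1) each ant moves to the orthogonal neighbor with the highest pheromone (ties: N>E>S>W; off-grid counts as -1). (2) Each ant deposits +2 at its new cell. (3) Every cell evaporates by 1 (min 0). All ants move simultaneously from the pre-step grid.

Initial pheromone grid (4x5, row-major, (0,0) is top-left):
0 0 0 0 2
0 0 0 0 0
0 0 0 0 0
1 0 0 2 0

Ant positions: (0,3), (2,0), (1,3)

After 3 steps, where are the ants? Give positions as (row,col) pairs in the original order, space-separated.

Step 1: ant0:(0,3)->E->(0,4) | ant1:(2,0)->S->(3,0) | ant2:(1,3)->N->(0,3)
  grid max=3 at (0,4)
Step 2: ant0:(0,4)->W->(0,3) | ant1:(3,0)->N->(2,0) | ant2:(0,3)->E->(0,4)
  grid max=4 at (0,4)
Step 3: ant0:(0,3)->E->(0,4) | ant1:(2,0)->S->(3,0) | ant2:(0,4)->W->(0,3)
  grid max=5 at (0,4)

(0,4) (3,0) (0,3)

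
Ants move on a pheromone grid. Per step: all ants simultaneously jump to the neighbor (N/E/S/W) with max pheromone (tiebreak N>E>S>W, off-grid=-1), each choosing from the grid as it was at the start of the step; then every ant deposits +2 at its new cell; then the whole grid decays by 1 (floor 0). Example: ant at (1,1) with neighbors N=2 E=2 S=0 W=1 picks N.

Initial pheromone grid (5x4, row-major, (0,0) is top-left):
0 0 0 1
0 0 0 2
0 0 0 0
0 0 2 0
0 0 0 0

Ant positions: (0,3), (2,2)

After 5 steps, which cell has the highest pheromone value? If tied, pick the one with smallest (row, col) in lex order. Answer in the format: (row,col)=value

Step 1: ant0:(0,3)->S->(1,3) | ant1:(2,2)->S->(3,2)
  grid max=3 at (1,3)
Step 2: ant0:(1,3)->N->(0,3) | ant1:(3,2)->N->(2,2)
  grid max=2 at (1,3)
Step 3: ant0:(0,3)->S->(1,3) | ant1:(2,2)->S->(3,2)
  grid max=3 at (1,3)
Step 4: ant0:(1,3)->N->(0,3) | ant1:(3,2)->N->(2,2)
  grid max=2 at (1,3)
Step 5: ant0:(0,3)->S->(1,3) | ant1:(2,2)->S->(3,2)
  grid max=3 at (1,3)
Final grid:
  0 0 0 0
  0 0 0 3
  0 0 0 0
  0 0 3 0
  0 0 0 0
Max pheromone 3 at (1,3)

Answer: (1,3)=3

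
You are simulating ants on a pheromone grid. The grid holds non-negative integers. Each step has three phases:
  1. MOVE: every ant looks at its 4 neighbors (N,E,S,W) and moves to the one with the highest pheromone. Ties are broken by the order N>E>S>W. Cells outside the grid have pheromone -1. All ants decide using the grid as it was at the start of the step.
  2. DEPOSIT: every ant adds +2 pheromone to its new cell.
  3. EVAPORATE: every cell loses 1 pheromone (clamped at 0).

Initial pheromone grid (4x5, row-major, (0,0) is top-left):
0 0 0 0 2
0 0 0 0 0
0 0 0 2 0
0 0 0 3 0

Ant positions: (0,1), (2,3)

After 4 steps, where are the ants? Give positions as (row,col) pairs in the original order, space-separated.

Step 1: ant0:(0,1)->E->(0,2) | ant1:(2,3)->S->(3,3)
  grid max=4 at (3,3)
Step 2: ant0:(0,2)->E->(0,3) | ant1:(3,3)->N->(2,3)
  grid max=3 at (3,3)
Step 3: ant0:(0,3)->E->(0,4) | ant1:(2,3)->S->(3,3)
  grid max=4 at (3,3)
Step 4: ant0:(0,4)->S->(1,4) | ant1:(3,3)->N->(2,3)
  grid max=3 at (3,3)

(1,4) (2,3)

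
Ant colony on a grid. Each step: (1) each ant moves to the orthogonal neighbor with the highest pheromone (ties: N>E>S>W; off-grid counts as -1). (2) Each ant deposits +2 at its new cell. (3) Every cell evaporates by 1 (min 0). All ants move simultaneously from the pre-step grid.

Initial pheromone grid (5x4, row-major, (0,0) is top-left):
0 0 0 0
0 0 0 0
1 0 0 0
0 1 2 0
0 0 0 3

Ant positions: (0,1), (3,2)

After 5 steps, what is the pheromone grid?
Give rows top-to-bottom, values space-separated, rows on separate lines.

After step 1: ants at (0,2),(3,1)
  0 0 1 0
  0 0 0 0
  0 0 0 0
  0 2 1 0
  0 0 0 2
After step 2: ants at (0,3),(3,2)
  0 0 0 1
  0 0 0 0
  0 0 0 0
  0 1 2 0
  0 0 0 1
After step 3: ants at (1,3),(3,1)
  0 0 0 0
  0 0 0 1
  0 0 0 0
  0 2 1 0
  0 0 0 0
After step 4: ants at (0,3),(3,2)
  0 0 0 1
  0 0 0 0
  0 0 0 0
  0 1 2 0
  0 0 0 0
After step 5: ants at (1,3),(3,1)
  0 0 0 0
  0 0 0 1
  0 0 0 0
  0 2 1 0
  0 0 0 0

0 0 0 0
0 0 0 1
0 0 0 0
0 2 1 0
0 0 0 0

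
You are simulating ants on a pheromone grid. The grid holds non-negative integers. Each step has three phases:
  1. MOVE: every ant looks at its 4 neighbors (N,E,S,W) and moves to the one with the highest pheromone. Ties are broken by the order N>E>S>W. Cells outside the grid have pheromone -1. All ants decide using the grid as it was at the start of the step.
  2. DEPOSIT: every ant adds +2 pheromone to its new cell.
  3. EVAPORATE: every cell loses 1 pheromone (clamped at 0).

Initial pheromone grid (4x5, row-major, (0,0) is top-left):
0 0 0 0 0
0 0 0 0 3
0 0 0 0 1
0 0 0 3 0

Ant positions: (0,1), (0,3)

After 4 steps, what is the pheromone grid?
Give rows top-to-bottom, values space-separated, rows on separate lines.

After step 1: ants at (0,2),(0,4)
  0 0 1 0 1
  0 0 0 0 2
  0 0 0 0 0
  0 0 0 2 0
After step 2: ants at (0,3),(1,4)
  0 0 0 1 0
  0 0 0 0 3
  0 0 0 0 0
  0 0 0 1 0
After step 3: ants at (0,4),(0,4)
  0 0 0 0 3
  0 0 0 0 2
  0 0 0 0 0
  0 0 0 0 0
After step 4: ants at (1,4),(1,4)
  0 0 0 0 2
  0 0 0 0 5
  0 0 0 0 0
  0 0 0 0 0

0 0 0 0 2
0 0 0 0 5
0 0 0 0 0
0 0 0 0 0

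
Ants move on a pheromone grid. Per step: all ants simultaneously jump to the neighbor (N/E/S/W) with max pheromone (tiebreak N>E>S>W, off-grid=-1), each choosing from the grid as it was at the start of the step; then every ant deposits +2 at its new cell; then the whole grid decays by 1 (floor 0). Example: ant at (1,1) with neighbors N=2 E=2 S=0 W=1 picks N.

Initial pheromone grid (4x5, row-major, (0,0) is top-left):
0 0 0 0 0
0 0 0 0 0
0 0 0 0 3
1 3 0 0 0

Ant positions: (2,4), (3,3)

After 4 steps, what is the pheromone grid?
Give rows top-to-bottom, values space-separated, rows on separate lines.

After step 1: ants at (1,4),(2,3)
  0 0 0 0 0
  0 0 0 0 1
  0 0 0 1 2
  0 2 0 0 0
After step 2: ants at (2,4),(2,4)
  0 0 0 0 0
  0 0 0 0 0
  0 0 0 0 5
  0 1 0 0 0
After step 3: ants at (1,4),(1,4)
  0 0 0 0 0
  0 0 0 0 3
  0 0 0 0 4
  0 0 0 0 0
After step 4: ants at (2,4),(2,4)
  0 0 0 0 0
  0 0 0 0 2
  0 0 0 0 7
  0 0 0 0 0

0 0 0 0 0
0 0 0 0 2
0 0 0 0 7
0 0 0 0 0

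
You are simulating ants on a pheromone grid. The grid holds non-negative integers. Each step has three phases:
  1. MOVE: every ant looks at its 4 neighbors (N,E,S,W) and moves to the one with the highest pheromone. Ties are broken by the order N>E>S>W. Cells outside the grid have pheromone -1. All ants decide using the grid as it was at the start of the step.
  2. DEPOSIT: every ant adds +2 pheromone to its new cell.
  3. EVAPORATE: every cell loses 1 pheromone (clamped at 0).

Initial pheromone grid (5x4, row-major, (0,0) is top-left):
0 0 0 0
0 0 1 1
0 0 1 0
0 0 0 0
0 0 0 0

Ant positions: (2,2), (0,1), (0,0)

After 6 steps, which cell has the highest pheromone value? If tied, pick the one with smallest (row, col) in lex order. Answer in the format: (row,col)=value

Step 1: ant0:(2,2)->N->(1,2) | ant1:(0,1)->E->(0,2) | ant2:(0,0)->E->(0,1)
  grid max=2 at (1,2)
Step 2: ant0:(1,2)->N->(0,2) | ant1:(0,2)->S->(1,2) | ant2:(0,1)->E->(0,2)
  grid max=4 at (0,2)
Step 3: ant0:(0,2)->S->(1,2) | ant1:(1,2)->N->(0,2) | ant2:(0,2)->S->(1,2)
  grid max=6 at (1,2)
Step 4: ant0:(1,2)->N->(0,2) | ant1:(0,2)->S->(1,2) | ant2:(1,2)->N->(0,2)
  grid max=8 at (0,2)
Step 5: ant0:(0,2)->S->(1,2) | ant1:(1,2)->N->(0,2) | ant2:(0,2)->S->(1,2)
  grid max=10 at (1,2)
Step 6: ant0:(1,2)->N->(0,2) | ant1:(0,2)->S->(1,2) | ant2:(1,2)->N->(0,2)
  grid max=12 at (0,2)
Final grid:
  0 0 12 0
  0 0 11 0
  0 0 0 0
  0 0 0 0
  0 0 0 0
Max pheromone 12 at (0,2)

Answer: (0,2)=12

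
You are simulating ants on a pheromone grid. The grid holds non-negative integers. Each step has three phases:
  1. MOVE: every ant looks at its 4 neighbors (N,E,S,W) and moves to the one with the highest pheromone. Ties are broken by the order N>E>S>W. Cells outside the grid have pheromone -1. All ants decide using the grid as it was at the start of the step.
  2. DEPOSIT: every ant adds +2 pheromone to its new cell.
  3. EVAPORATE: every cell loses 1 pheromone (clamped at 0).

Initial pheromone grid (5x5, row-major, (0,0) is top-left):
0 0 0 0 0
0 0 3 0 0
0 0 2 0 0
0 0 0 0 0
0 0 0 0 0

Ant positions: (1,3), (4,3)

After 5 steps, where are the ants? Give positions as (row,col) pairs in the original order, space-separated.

Step 1: ant0:(1,3)->W->(1,2) | ant1:(4,3)->N->(3,3)
  grid max=4 at (1,2)
Step 2: ant0:(1,2)->S->(2,2) | ant1:(3,3)->N->(2,3)
  grid max=3 at (1,2)
Step 3: ant0:(2,2)->N->(1,2) | ant1:(2,3)->W->(2,2)
  grid max=4 at (1,2)
Step 4: ant0:(1,2)->S->(2,2) | ant1:(2,2)->N->(1,2)
  grid max=5 at (1,2)
Step 5: ant0:(2,2)->N->(1,2) | ant1:(1,2)->S->(2,2)
  grid max=6 at (1,2)

(1,2) (2,2)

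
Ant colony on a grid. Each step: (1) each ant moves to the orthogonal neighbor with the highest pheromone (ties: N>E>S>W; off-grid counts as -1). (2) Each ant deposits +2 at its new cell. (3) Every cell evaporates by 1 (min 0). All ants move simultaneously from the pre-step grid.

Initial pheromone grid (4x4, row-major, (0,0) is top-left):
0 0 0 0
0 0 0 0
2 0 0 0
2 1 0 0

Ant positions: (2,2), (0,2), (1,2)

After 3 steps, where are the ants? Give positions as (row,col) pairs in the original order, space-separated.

Step 1: ant0:(2,2)->N->(1,2) | ant1:(0,2)->E->(0,3) | ant2:(1,2)->N->(0,2)
  grid max=1 at (0,2)
Step 2: ant0:(1,2)->N->(0,2) | ant1:(0,3)->W->(0,2) | ant2:(0,2)->E->(0,3)
  grid max=4 at (0,2)
Step 3: ant0:(0,2)->E->(0,3) | ant1:(0,2)->E->(0,3) | ant2:(0,3)->W->(0,2)
  grid max=5 at (0,2)

(0,3) (0,3) (0,2)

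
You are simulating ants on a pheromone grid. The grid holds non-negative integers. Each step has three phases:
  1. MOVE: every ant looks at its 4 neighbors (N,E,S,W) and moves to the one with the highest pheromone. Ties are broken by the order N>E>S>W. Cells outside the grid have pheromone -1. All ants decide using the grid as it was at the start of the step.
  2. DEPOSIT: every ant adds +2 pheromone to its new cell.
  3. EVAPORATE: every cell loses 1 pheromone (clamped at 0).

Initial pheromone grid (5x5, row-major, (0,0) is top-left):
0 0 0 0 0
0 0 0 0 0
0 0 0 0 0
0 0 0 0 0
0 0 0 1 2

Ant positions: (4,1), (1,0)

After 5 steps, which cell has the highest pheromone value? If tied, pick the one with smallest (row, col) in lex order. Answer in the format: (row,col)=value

Step 1: ant0:(4,1)->N->(3,1) | ant1:(1,0)->N->(0,0)
  grid max=1 at (0,0)
Step 2: ant0:(3,1)->N->(2,1) | ant1:(0,0)->E->(0,1)
  grid max=1 at (0,1)
Step 3: ant0:(2,1)->N->(1,1) | ant1:(0,1)->E->(0,2)
  grid max=1 at (0,2)
Step 4: ant0:(1,1)->N->(0,1) | ant1:(0,2)->E->(0,3)
  grid max=1 at (0,1)
Step 5: ant0:(0,1)->E->(0,2) | ant1:(0,3)->E->(0,4)
  grid max=1 at (0,2)
Final grid:
  0 0 1 0 1
  0 0 0 0 0
  0 0 0 0 0
  0 0 0 0 0
  0 0 0 0 0
Max pheromone 1 at (0,2)

Answer: (0,2)=1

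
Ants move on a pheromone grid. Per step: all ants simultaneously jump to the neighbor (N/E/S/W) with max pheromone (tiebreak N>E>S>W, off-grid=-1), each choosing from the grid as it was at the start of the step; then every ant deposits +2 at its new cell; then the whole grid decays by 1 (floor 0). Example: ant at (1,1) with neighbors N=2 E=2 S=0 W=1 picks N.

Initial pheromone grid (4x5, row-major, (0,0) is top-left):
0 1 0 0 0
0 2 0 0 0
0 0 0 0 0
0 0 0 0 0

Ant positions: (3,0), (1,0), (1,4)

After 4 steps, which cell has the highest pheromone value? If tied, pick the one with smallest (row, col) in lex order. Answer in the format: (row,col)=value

Answer: (1,1)=4

Derivation:
Step 1: ant0:(3,0)->N->(2,0) | ant1:(1,0)->E->(1,1) | ant2:(1,4)->N->(0,4)
  grid max=3 at (1,1)
Step 2: ant0:(2,0)->N->(1,0) | ant1:(1,1)->N->(0,1) | ant2:(0,4)->S->(1,4)
  grid max=2 at (1,1)
Step 3: ant0:(1,0)->E->(1,1) | ant1:(0,1)->S->(1,1) | ant2:(1,4)->N->(0,4)
  grid max=5 at (1,1)
Step 4: ant0:(1,1)->N->(0,1) | ant1:(1,1)->N->(0,1) | ant2:(0,4)->S->(1,4)
  grid max=4 at (1,1)
Final grid:
  0 3 0 0 0
  0 4 0 0 1
  0 0 0 0 0
  0 0 0 0 0
Max pheromone 4 at (1,1)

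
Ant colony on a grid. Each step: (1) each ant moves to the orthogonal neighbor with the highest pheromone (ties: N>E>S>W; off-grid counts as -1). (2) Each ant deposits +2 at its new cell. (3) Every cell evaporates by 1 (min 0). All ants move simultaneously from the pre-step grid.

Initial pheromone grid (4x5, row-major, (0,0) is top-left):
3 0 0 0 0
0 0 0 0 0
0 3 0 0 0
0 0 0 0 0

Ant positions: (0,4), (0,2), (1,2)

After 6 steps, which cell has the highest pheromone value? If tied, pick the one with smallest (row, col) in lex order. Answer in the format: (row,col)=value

Step 1: ant0:(0,4)->S->(1,4) | ant1:(0,2)->E->(0,3) | ant2:(1,2)->N->(0,2)
  grid max=2 at (0,0)
Step 2: ant0:(1,4)->N->(0,4) | ant1:(0,3)->W->(0,2) | ant2:(0,2)->E->(0,3)
  grid max=2 at (0,2)
Step 3: ant0:(0,4)->W->(0,3) | ant1:(0,2)->E->(0,3) | ant2:(0,3)->W->(0,2)
  grid max=5 at (0,3)
Step 4: ant0:(0,3)->W->(0,2) | ant1:(0,3)->W->(0,2) | ant2:(0,2)->E->(0,3)
  grid max=6 at (0,2)
Step 5: ant0:(0,2)->E->(0,3) | ant1:(0,2)->E->(0,3) | ant2:(0,3)->W->(0,2)
  grid max=9 at (0,3)
Step 6: ant0:(0,3)->W->(0,2) | ant1:(0,3)->W->(0,2) | ant2:(0,2)->E->(0,3)
  grid max=10 at (0,2)
Final grid:
  0 0 10 10 0
  0 0 0 0 0
  0 0 0 0 0
  0 0 0 0 0
Max pheromone 10 at (0,2)

Answer: (0,2)=10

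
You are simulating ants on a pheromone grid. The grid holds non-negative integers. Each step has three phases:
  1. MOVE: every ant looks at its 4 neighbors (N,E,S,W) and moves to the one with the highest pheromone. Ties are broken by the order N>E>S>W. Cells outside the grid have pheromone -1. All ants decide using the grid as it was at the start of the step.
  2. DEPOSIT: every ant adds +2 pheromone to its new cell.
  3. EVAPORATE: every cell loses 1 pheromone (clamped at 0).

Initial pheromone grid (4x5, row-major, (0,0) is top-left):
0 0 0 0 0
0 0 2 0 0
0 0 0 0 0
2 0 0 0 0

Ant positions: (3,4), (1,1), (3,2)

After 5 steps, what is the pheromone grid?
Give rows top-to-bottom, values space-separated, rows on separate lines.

After step 1: ants at (2,4),(1,2),(2,2)
  0 0 0 0 0
  0 0 3 0 0
  0 0 1 0 1
  1 0 0 0 0
After step 2: ants at (1,4),(2,2),(1,2)
  0 0 0 0 0
  0 0 4 0 1
  0 0 2 0 0
  0 0 0 0 0
After step 3: ants at (0,4),(1,2),(2,2)
  0 0 0 0 1
  0 0 5 0 0
  0 0 3 0 0
  0 0 0 0 0
After step 4: ants at (1,4),(2,2),(1,2)
  0 0 0 0 0
  0 0 6 0 1
  0 0 4 0 0
  0 0 0 0 0
After step 5: ants at (0,4),(1,2),(2,2)
  0 0 0 0 1
  0 0 7 0 0
  0 0 5 0 0
  0 0 0 0 0

0 0 0 0 1
0 0 7 0 0
0 0 5 0 0
0 0 0 0 0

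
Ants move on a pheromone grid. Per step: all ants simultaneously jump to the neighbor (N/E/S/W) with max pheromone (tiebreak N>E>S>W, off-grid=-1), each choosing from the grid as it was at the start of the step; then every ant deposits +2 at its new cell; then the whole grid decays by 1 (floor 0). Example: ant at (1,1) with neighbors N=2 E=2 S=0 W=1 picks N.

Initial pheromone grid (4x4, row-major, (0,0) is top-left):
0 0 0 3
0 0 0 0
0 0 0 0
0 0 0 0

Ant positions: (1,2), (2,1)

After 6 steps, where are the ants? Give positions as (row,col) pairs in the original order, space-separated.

Step 1: ant0:(1,2)->N->(0,2) | ant1:(2,1)->N->(1,1)
  grid max=2 at (0,3)
Step 2: ant0:(0,2)->E->(0,3) | ant1:(1,1)->N->(0,1)
  grid max=3 at (0,3)
Step 3: ant0:(0,3)->S->(1,3) | ant1:(0,1)->E->(0,2)
  grid max=2 at (0,3)
Step 4: ant0:(1,3)->N->(0,3) | ant1:(0,2)->E->(0,3)
  grid max=5 at (0,3)
Step 5: ant0:(0,3)->S->(1,3) | ant1:(0,3)->S->(1,3)
  grid max=4 at (0,3)
Step 6: ant0:(1,3)->N->(0,3) | ant1:(1,3)->N->(0,3)
  grid max=7 at (0,3)

(0,3) (0,3)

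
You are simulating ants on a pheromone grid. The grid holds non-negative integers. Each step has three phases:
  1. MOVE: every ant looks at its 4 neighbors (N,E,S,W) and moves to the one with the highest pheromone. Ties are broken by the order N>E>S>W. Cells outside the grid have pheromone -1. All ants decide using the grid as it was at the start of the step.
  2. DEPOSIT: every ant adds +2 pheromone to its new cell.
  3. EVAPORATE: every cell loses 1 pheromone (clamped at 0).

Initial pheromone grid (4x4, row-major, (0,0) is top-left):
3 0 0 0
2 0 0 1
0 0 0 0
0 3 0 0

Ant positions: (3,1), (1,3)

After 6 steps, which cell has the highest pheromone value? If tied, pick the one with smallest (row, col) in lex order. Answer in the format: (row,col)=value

Step 1: ant0:(3,1)->N->(2,1) | ant1:(1,3)->N->(0,3)
  grid max=2 at (0,0)
Step 2: ant0:(2,1)->S->(3,1) | ant1:(0,3)->S->(1,3)
  grid max=3 at (3,1)
Step 3: ant0:(3,1)->N->(2,1) | ant1:(1,3)->N->(0,3)
  grid max=2 at (3,1)
Step 4: ant0:(2,1)->S->(3,1) | ant1:(0,3)->S->(1,3)
  grid max=3 at (3,1)
Step 5: ant0:(3,1)->N->(2,1) | ant1:(1,3)->N->(0,3)
  grid max=2 at (3,1)
Step 6: ant0:(2,1)->S->(3,1) | ant1:(0,3)->S->(1,3)
  grid max=3 at (3,1)
Final grid:
  0 0 0 0
  0 0 0 1
  0 0 0 0
  0 3 0 0
Max pheromone 3 at (3,1)

Answer: (3,1)=3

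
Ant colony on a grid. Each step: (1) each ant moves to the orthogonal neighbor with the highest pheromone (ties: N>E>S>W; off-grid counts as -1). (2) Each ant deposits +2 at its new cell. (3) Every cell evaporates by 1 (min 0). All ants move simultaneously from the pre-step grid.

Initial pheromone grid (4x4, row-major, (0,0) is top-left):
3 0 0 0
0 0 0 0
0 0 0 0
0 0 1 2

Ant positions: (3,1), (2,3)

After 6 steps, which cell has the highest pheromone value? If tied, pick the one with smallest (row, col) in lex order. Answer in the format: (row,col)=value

Answer: (3,3)=8

Derivation:
Step 1: ant0:(3,1)->E->(3,2) | ant1:(2,3)->S->(3,3)
  grid max=3 at (3,3)
Step 2: ant0:(3,2)->E->(3,3) | ant1:(3,3)->W->(3,2)
  grid max=4 at (3,3)
Step 3: ant0:(3,3)->W->(3,2) | ant1:(3,2)->E->(3,3)
  grid max=5 at (3,3)
Step 4: ant0:(3,2)->E->(3,3) | ant1:(3,3)->W->(3,2)
  grid max=6 at (3,3)
Step 5: ant0:(3,3)->W->(3,2) | ant1:(3,2)->E->(3,3)
  grid max=7 at (3,3)
Step 6: ant0:(3,2)->E->(3,3) | ant1:(3,3)->W->(3,2)
  grid max=8 at (3,3)
Final grid:
  0 0 0 0
  0 0 0 0
  0 0 0 0
  0 0 7 8
Max pheromone 8 at (3,3)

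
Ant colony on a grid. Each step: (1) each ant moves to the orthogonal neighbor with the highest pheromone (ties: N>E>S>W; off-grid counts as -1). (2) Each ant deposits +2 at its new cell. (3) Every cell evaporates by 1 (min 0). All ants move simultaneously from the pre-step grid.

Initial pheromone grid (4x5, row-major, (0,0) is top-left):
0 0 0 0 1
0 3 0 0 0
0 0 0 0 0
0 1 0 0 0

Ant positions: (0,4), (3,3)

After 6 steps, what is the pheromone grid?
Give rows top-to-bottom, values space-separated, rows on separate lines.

After step 1: ants at (1,4),(2,3)
  0 0 0 0 0
  0 2 0 0 1
  0 0 0 1 0
  0 0 0 0 0
After step 2: ants at (0,4),(1,3)
  0 0 0 0 1
  0 1 0 1 0
  0 0 0 0 0
  0 0 0 0 0
After step 3: ants at (1,4),(0,3)
  0 0 0 1 0
  0 0 0 0 1
  0 0 0 0 0
  0 0 0 0 0
After step 4: ants at (0,4),(0,4)
  0 0 0 0 3
  0 0 0 0 0
  0 0 0 0 0
  0 0 0 0 0
After step 5: ants at (1,4),(1,4)
  0 0 0 0 2
  0 0 0 0 3
  0 0 0 0 0
  0 0 0 0 0
After step 6: ants at (0,4),(0,4)
  0 0 0 0 5
  0 0 0 0 2
  0 0 0 0 0
  0 0 0 0 0

0 0 0 0 5
0 0 0 0 2
0 0 0 0 0
0 0 0 0 0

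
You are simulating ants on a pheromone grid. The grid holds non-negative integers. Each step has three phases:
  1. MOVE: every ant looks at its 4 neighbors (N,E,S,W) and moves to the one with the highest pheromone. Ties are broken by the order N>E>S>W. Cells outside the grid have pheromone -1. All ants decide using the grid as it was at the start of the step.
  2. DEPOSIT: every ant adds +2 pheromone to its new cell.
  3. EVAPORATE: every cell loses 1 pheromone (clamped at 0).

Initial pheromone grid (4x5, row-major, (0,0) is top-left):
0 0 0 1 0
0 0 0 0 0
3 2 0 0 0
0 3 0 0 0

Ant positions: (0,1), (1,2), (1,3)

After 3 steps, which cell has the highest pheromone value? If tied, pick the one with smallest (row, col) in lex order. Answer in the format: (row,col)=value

Answer: (0,2)=7

Derivation:
Step 1: ant0:(0,1)->E->(0,2) | ant1:(1,2)->N->(0,2) | ant2:(1,3)->N->(0,3)
  grid max=3 at (0,2)
Step 2: ant0:(0,2)->E->(0,3) | ant1:(0,2)->E->(0,3) | ant2:(0,3)->W->(0,2)
  grid max=5 at (0,3)
Step 3: ant0:(0,3)->W->(0,2) | ant1:(0,3)->W->(0,2) | ant2:(0,2)->E->(0,3)
  grid max=7 at (0,2)
Final grid:
  0 0 7 6 0
  0 0 0 0 0
  0 0 0 0 0
  0 0 0 0 0
Max pheromone 7 at (0,2)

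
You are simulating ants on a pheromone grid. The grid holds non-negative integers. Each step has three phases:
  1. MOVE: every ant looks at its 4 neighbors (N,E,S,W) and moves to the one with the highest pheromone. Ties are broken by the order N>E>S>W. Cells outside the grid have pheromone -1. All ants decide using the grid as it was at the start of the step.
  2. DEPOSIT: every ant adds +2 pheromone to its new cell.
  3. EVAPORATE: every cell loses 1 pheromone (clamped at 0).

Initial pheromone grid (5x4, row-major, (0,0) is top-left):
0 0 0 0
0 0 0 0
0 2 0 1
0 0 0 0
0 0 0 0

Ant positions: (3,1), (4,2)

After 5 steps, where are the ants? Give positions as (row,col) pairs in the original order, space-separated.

Step 1: ant0:(3,1)->N->(2,1) | ant1:(4,2)->N->(3,2)
  grid max=3 at (2,1)
Step 2: ant0:(2,1)->N->(1,1) | ant1:(3,2)->N->(2,2)
  grid max=2 at (2,1)
Step 3: ant0:(1,1)->S->(2,1) | ant1:(2,2)->W->(2,1)
  grid max=5 at (2,1)
Step 4: ant0:(2,1)->N->(1,1) | ant1:(2,1)->N->(1,1)
  grid max=4 at (2,1)
Step 5: ant0:(1,1)->S->(2,1) | ant1:(1,1)->S->(2,1)
  grid max=7 at (2,1)

(2,1) (2,1)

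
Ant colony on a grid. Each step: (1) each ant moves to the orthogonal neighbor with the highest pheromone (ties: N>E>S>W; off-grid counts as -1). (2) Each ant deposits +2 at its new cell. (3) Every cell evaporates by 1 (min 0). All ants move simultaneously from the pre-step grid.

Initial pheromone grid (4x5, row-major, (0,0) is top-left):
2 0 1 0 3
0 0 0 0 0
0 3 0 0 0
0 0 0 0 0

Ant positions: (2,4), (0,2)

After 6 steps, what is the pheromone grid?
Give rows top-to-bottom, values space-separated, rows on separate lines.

After step 1: ants at (1,4),(0,3)
  1 0 0 1 2
  0 0 0 0 1
  0 2 0 0 0
  0 0 0 0 0
After step 2: ants at (0,4),(0,4)
  0 0 0 0 5
  0 0 0 0 0
  0 1 0 0 0
  0 0 0 0 0
After step 3: ants at (1,4),(1,4)
  0 0 0 0 4
  0 0 0 0 3
  0 0 0 0 0
  0 0 0 0 0
After step 4: ants at (0,4),(0,4)
  0 0 0 0 7
  0 0 0 0 2
  0 0 0 0 0
  0 0 0 0 0
After step 5: ants at (1,4),(1,4)
  0 0 0 0 6
  0 0 0 0 5
  0 0 0 0 0
  0 0 0 0 0
After step 6: ants at (0,4),(0,4)
  0 0 0 0 9
  0 0 0 0 4
  0 0 0 0 0
  0 0 0 0 0

0 0 0 0 9
0 0 0 0 4
0 0 0 0 0
0 0 0 0 0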